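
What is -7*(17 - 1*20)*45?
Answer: 945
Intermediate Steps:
-7*(17 - 1*20)*45 = -7*(17 - 20)*45 = -7*(-3)*45 = 21*45 = 945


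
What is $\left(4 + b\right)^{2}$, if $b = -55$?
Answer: $2601$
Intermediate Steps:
$\left(4 + b\right)^{2} = \left(4 - 55\right)^{2} = \left(-51\right)^{2} = 2601$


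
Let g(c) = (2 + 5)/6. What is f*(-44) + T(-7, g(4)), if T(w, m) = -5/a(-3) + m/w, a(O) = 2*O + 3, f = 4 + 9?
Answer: -1141/2 ≈ -570.50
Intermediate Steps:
f = 13
a(O) = 3 + 2*O
g(c) = 7/6 (g(c) = 7*(1/6) = 7/6)
T(w, m) = 5/3 + m/w (T(w, m) = -5/(3 + 2*(-3)) + m/w = -5/(3 - 6) + m/w = -5/(-3) + m/w = -5*(-1/3) + m/w = 5/3 + m/w)
f*(-44) + T(-7, g(4)) = 13*(-44) + (5/3 + (7/6)/(-7)) = -572 + (5/3 + (7/6)*(-1/7)) = -572 + (5/3 - 1/6) = -572 + 3/2 = -1141/2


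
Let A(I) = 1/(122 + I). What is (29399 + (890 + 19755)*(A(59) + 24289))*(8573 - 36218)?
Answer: -2509257617617005/181 ≈ -1.3863e+13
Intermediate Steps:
(29399 + (890 + 19755)*(A(59) + 24289))*(8573 - 36218) = (29399 + (890 + 19755)*(1/(122 + 59) + 24289))*(8573 - 36218) = (29399 + 20645*(1/181 + 24289))*(-27645) = (29399 + 20645*(4396310/181))*(-27645) = (29399 + 90761819950/181)*(-27645) = (90767141169/181)*(-27645) = -2509257617617005/181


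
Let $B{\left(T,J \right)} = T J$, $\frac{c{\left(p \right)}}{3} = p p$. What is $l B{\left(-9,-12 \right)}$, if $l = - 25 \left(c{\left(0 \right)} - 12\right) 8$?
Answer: $259200$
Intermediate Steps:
$c{\left(p \right)} = 3 p^{2}$ ($c{\left(p \right)} = 3 p p = 3 p^{2}$)
$l = 2400$ ($l = - 25 \left(3 \cdot 0^{2} - 12\right) 8 = - 25 \left(3 \cdot 0 - 12\right) 8 = - 25 \left(0 - 12\right) 8 = \left(-25\right) \left(-12\right) 8 = 300 \cdot 8 = 2400$)
$B{\left(T,J \right)} = J T$
$l B{\left(-9,-12 \right)} = 2400 \left(\left(-12\right) \left(-9\right)\right) = 2400 \cdot 108 = 259200$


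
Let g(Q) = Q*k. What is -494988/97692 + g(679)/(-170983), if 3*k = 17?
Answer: -21252604864/4175917809 ≈ -5.0893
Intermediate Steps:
k = 17/3 (k = (⅓)*17 = 17/3 ≈ 5.6667)
g(Q) = 17*Q/3 (g(Q) = Q*(17/3) = 17*Q/3)
-494988/97692 + g(679)/(-170983) = -494988/97692 + ((17/3)*679)/(-170983) = -494988*1/97692 + (11543/3)*(-1/170983) = -41249/8141 - 11543/512949 = -21252604864/4175917809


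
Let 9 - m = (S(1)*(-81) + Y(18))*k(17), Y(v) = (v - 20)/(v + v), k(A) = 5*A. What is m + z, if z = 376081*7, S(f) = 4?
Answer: 47882173/18 ≈ 2.6601e+6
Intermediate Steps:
Y(v) = (-20 + v)/(2*v) (Y(v) = (-20 + v)/((2*v)) = (-20 + v)*(1/(2*v)) = (-20 + v)/(2*v))
m = 495967/18 (m = 9 - (4*(-81) + (½)*(-20 + 18)/18)*5*17 = 9 - (-324 + (½)*(1/18)*(-2))*85 = 9 - (-324 - 1/18)*85 = 9 - (-5833)*85/18 = 9 - 1*(-495805/18) = 9 + 495805/18 = 495967/18 ≈ 27554.)
z = 2632567
m + z = 495967/18 + 2632567 = 47882173/18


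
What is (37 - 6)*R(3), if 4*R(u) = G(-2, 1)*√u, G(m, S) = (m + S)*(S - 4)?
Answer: 93*√3/4 ≈ 40.270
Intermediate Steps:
G(m, S) = (-4 + S)*(S + m) (G(m, S) = (S + m)*(-4 + S) = (-4 + S)*(S + m))
R(u) = 3*√u/4 (R(u) = ((1² - 4*1 - 4*(-2) + 1*(-2))*√u)/4 = ((1 - 4 + 8 - 2)*√u)/4 = (3*√u)/4 = 3*√u/4)
(37 - 6)*R(3) = (37 - 6)*(3*√3/4) = 31*(3*√3/4) = 93*√3/4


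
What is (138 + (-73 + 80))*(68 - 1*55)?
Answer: 1885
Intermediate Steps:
(138 + (-73 + 80))*(68 - 1*55) = (138 + 7)*(68 - 55) = 145*13 = 1885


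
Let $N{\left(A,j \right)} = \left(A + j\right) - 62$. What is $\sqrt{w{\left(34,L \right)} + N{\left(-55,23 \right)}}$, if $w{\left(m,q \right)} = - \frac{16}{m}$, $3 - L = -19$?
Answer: $\frac{i \sqrt{27302}}{17} \approx 9.7196 i$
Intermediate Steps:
$L = 22$ ($L = 3 - -19 = 3 + 19 = 22$)
$N{\left(A,j \right)} = -62 + A + j$
$\sqrt{w{\left(34,L \right)} + N{\left(-55,23 \right)}} = \sqrt{- \frac{16}{34} - 94} = \sqrt{\left(-16\right) \frac{1}{34} - 94} = \sqrt{- \frac{8}{17} - 94} = \sqrt{- \frac{1606}{17}} = \frac{i \sqrt{27302}}{17}$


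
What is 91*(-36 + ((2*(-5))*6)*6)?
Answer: -36036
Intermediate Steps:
91*(-36 + ((2*(-5))*6)*6) = 91*(-36 - 10*6*6) = 91*(-36 - 60*6) = 91*(-36 - 360) = 91*(-396) = -36036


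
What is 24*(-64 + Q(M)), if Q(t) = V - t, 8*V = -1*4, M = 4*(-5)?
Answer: -1068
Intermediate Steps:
M = -20
V = -½ (V = (-1*4)/8 = (⅛)*(-4) = -½ ≈ -0.50000)
Q(t) = -½ - t
24*(-64 + Q(M)) = 24*(-64 + (-½ - 1*(-20))) = 24*(-64 + (-½ + 20)) = 24*(-64 + 39/2) = 24*(-89/2) = -1068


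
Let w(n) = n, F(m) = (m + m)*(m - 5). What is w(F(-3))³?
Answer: 110592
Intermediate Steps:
F(m) = 2*m*(-5 + m) (F(m) = (2*m)*(-5 + m) = 2*m*(-5 + m))
w(F(-3))³ = (2*(-3)*(-5 - 3))³ = (2*(-3)*(-8))³ = 48³ = 110592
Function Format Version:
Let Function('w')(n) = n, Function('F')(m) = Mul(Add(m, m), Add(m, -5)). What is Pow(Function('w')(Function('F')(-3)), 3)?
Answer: 110592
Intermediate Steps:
Function('F')(m) = Mul(2, m, Add(-5, m)) (Function('F')(m) = Mul(Mul(2, m), Add(-5, m)) = Mul(2, m, Add(-5, m)))
Pow(Function('w')(Function('F')(-3)), 3) = Pow(Mul(2, -3, Add(-5, -3)), 3) = Pow(Mul(2, -3, -8), 3) = Pow(48, 3) = 110592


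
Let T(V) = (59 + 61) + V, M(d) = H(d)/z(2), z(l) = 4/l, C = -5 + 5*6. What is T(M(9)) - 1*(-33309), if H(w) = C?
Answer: 66883/2 ≈ 33442.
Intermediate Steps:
C = 25 (C = -5 + 30 = 25)
H(w) = 25
M(d) = 25/2 (M(d) = 25/((4/2)) = 25/((4*(½))) = 25/2)
T(V) = 120 + V
T(M(9)) - 1*(-33309) = (120 + 25/2) - 1*(-33309) = 265/2 + 33309 = 66883/2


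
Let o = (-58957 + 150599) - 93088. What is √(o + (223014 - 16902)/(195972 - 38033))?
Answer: I*√36037523161398/157939 ≈ 38.009*I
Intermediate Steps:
o = -1446 (o = 91642 - 93088 = -1446)
√(o + (223014 - 16902)/(195972 - 38033)) = √(-1446 + (223014 - 16902)/(195972 - 38033)) = √(-1446 + 206112/157939) = √(-228173682/157939) = I*√36037523161398/157939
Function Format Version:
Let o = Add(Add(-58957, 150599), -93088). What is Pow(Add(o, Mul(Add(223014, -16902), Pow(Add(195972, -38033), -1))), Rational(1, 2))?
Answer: Mul(Rational(1, 157939), I, Pow(36037523161398, Rational(1, 2))) ≈ Mul(38.009, I)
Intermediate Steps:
o = -1446 (o = Add(91642, -93088) = -1446)
Pow(Add(o, Mul(Add(223014, -16902), Pow(Add(195972, -38033), -1))), Rational(1, 2)) = Pow(Add(-1446, Mul(Add(223014, -16902), Pow(Add(195972, -38033), -1))), Rational(1, 2)) = Pow(Add(-1446, Mul(206112, Pow(157939, -1))), Rational(1, 2)) = Pow(Add(-1446, Mul(206112, Rational(1, 157939))), Rational(1, 2)) = Pow(Add(-1446, Rational(206112, 157939)), Rational(1, 2)) = Pow(Rational(-228173682, 157939), Rational(1, 2)) = Mul(Rational(1, 157939), I, Pow(36037523161398, Rational(1, 2)))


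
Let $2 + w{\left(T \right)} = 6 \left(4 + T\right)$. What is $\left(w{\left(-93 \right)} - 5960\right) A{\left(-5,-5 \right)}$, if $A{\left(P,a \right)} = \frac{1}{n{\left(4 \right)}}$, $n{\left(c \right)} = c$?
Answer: $-1624$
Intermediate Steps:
$A{\left(P,a \right)} = \frac{1}{4}$
$w{\left(T \right)} = 22 + 6 T$ ($w{\left(T \right)} = -2 + 6 \left(4 + T\right) = -2 + \left(24 + 6 T\right) = 22 + 6 T$)
$\left(w{\left(-93 \right)} - 5960\right) A{\left(-5,-5 \right)} = \left(\left(22 + 6 \left(-93\right)\right) - 5960\right) \frac{1}{4} = \left(\left(22 - 558\right) - 5960\right) \frac{1}{4} = \left(-536 - 5960\right) \frac{1}{4} = \left(-6496\right) \frac{1}{4} = -1624$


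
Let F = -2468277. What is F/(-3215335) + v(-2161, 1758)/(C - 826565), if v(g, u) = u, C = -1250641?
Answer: 853577872522/1113152192335 ≈ 0.76681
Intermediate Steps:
F/(-3215335) + v(-2161, 1758)/(C - 826565) = -2468277/(-3215335) + 1758/(-1250641 - 826565) = -2468277*(-1/3215335) + 1758/(-2077206) = 2468277/3215335 + 1758*(-1/2077206) = 2468277/3215335 - 293/346201 = 853577872522/1113152192335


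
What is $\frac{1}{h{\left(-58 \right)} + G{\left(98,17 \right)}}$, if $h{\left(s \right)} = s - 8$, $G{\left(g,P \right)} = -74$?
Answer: $- \frac{1}{140} \approx -0.0071429$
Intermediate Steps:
$h{\left(s \right)} = -8 + s$ ($h{\left(s \right)} = s - 8 = -8 + s$)
$\frac{1}{h{\left(-58 \right)} + G{\left(98,17 \right)}} = \frac{1}{\left(-8 - 58\right) - 74} = \frac{1}{-66 - 74} = \frac{1}{-140} = - \frac{1}{140}$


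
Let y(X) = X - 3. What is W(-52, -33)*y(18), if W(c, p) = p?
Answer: -495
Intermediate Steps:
y(X) = -3 + X
W(-52, -33)*y(18) = -33*(-3 + 18) = -33*15 = -495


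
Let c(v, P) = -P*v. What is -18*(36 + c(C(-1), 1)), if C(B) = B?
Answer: -666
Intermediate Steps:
c(v, P) = -P*v
-18*(36 + c(C(-1), 1)) = -18*(36 - 1*1*(-1)) = -18*(36 + 1) = -18*37 = -666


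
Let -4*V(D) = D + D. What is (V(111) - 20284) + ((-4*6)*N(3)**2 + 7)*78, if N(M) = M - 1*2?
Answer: -43331/2 ≈ -21666.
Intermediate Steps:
N(M) = -2 + M (N(M) = M - 2 = -2 + M)
V(D) = -D/2 (V(D) = -(D + D)/4 = -D/2)
(V(111) - 20284) + ((-4*6)*N(3)**2 + 7)*78 = (-1/2*111 - 20284) + ((-4*6)*(-2 + 3)**2 + 7)*78 = (-111/2 - 20284) + (-24*1**2 + 7)*78 = -40679/2 + (-24*1 + 7)*78 = -40679/2 + (-24 + 7)*78 = -40679/2 - 17*78 = -40679/2 - 1326 = -43331/2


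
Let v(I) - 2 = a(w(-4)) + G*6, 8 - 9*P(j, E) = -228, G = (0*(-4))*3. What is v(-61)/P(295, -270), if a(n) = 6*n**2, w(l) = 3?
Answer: 126/59 ≈ 2.1356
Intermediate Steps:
G = 0 (G = 0*3 = 0)
P(j, E) = 236/9 (P(j, E) = 8/9 - 1/9*(-228) = 8/9 + 76/3 = 236/9)
v(I) = 56 (v(I) = 2 + (6*3**2 + 0*6) = 2 + (6*9 + 0) = 2 + (54 + 0) = 2 + 54 = 56)
v(-61)/P(295, -270) = 56/(236/9) = 56*(9/236) = 126/59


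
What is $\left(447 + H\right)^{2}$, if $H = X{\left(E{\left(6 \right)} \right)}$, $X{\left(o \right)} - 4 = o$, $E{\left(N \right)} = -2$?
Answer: $201601$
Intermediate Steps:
$X{\left(o \right)} = 4 + o$
$H = 2$ ($H = 4 - 2 = 2$)
$\left(447 + H\right)^{2} = \left(447 + 2\right)^{2} = 449^{2} = 201601$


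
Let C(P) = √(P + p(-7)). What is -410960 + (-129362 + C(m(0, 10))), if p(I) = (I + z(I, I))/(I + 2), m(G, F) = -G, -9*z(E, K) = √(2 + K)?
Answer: -540322 + √(315 + 5*I*√5)/15 ≈ -5.4032e+5 + 0.020995*I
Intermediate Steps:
z(E, K) = -√(2 + K)/9
p(I) = (I - √(2 + I)/9)/(2 + I) (p(I) = (I - √(2 + I)/9)/(I + 2) = (I - √(2 + I)/9)/(2 + I))
C(P) = √(7/5 + P + I*√5/45) (C(P) = √(P + (-7 - √(2 - 7)/9)/(2 - 7)) = √(P + (-7 - I*√5/9)/(-5)) = √(P - (-7 - I*√5/9)/5) = √(P + (7/5 + I*√5/45)) = √(7/5 + P + I*√5/45))
-410960 + (-129362 + C(m(0, 10))) = -410960 + (-129362 + √(315 + 225*(-1*0) + 5*I*√5)/15) = -410960 + (-129362 + √(315 + 225*0 + 5*I*√5)/15) = -410960 + (-129362 + √(315 + 0 + 5*I*√5)/15) = -410960 + (-129362 + √(315 + 5*I*√5)/15) = -540322 + √(315 + 5*I*√5)/15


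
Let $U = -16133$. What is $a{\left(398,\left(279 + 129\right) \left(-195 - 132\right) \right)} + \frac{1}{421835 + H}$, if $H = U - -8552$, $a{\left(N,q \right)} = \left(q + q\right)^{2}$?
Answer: $\frac{29494601543056897}{414254} \approx 7.1199 \cdot 10^{10}$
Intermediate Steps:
$a{\left(N,q \right)} = 4 q^{2}$ ($a{\left(N,q \right)} = \left(2 q\right)^{2} = 4 q^{2}$)
$H = -7581$ ($H = -16133 - -8552 = -16133 + 8552 = -7581$)
$a{\left(398,\left(279 + 129\right) \left(-195 - 132\right) \right)} + \frac{1}{421835 + H} = 4 \left(\left(279 + 129\right) \left(-195 - 132\right)\right)^{2} + \frac{1}{421835 - 7581} = 4 \left(408 \left(-327\right)\right)^{2} + \frac{1}{414254} = 4 \left(-133416\right)^{2} + \frac{1}{414254} = 4 \cdot 17799829056 + \frac{1}{414254} = 71199316224 + \frac{1}{414254} = \frac{29494601543056897}{414254}$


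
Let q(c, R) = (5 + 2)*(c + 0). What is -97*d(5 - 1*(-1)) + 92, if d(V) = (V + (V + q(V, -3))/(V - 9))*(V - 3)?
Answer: 3002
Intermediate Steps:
q(c, R) = 7*c
d(V) = (-3 + V)*(V + 8*V/(-9 + V)) (d(V) = (V + (V + 7*V)/(V - 9))*(V - 3) = (V + (8*V)/(-9 + V))*(-3 + V) = (V + 8*V/(-9 + V))*(-3 + V) = (-3 + V)*(V + 8*V/(-9 + V)))
-97*d(5 - 1*(-1)) + 92 = -97*(5 - 1*(-1))*(3 + (5 - 1*(-1))² - 4*(5 - 1*(-1)))/(-9 + (5 - 1*(-1))) + 92 = -97*(5 + 1)*(3 + (5 + 1)² - 4*(5 + 1))/(-9 + (5 + 1)) + 92 = -582*(3 + 6² - 4*6)/(-9 + 6) + 92 = -582*(3 + 36 - 24)/(-3) + 92 = -582*(-1)*15/3 + 92 = -97*(-30) + 92 = 2910 + 92 = 3002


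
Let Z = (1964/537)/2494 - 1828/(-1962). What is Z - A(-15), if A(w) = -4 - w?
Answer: -2204353687/218971953 ≈ -10.067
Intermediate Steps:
Z = 204337796/218971953 (Z = (1964*(1/537))*(1/2494) - 1828*(-1/1962) = (1964/537)*(1/2494) + 914/981 = 982/669639 + 914/981 = 204337796/218971953 ≈ 0.93317)
Z - A(-15) = 204337796/218971953 - (-4 - 1*(-15)) = 204337796/218971953 - (-4 + 15) = 204337796/218971953 - 1*11 = 204337796/218971953 - 11 = -2204353687/218971953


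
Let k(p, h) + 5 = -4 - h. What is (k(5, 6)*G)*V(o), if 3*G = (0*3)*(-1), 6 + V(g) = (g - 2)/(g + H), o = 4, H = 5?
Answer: 0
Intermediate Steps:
k(p, h) = -9 - h (k(p, h) = -5 + (-4 - h) = -9 - h)
V(g) = -6 + (-2 + g)/(5 + g) (V(g) = -6 + (g - 2)/(g + 5) = -6 + (-2 + g)/(5 + g))
G = 0 (G = ((0*3)*(-1))/3 = (0*(-1))/3 = (⅓)*0 = 0)
(k(5, 6)*G)*V(o) = ((-9 - 1*6)*0)*((-32 - 5*4)/(5 + 4)) = ((-9 - 6)*0)*((-32 - 20)/9) = (-15*0)*((⅑)*(-52)) = 0*(-52/9) = 0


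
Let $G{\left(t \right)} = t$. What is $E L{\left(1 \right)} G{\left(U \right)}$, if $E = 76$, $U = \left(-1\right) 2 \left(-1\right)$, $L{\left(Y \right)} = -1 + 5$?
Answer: $608$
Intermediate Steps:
$L{\left(Y \right)} = 4$
$U = 2$ ($U = \left(-2\right) \left(-1\right) = 2$)
$E L{\left(1 \right)} G{\left(U \right)} = 76 \cdot 4 \cdot 2 = 304 \cdot 2 = 608$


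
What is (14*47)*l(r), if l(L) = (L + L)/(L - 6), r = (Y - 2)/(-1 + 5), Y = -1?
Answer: 1316/9 ≈ 146.22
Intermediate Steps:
r = -3/4 (r = (-1 - 2)/(-1 + 5) = -3/4 ≈ -0.75000)
l(L) = 2*L/(-6 + L) (l(L) = (2*L)/(-6 + L) = 2*L/(-6 + L))
(14*47)*l(r) = (14*47)*(2*(-3/4)/(-6 - 3/4)) = 658*(2*(-3/4)/(-27/4)) = 658*(2*(-3/4)*(-4/27)) = 658*(2/9) = 1316/9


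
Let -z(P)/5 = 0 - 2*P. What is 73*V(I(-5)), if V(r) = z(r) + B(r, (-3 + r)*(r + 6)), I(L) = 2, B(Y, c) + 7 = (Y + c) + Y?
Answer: 657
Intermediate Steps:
B(Y, c) = -7 + c + 2*Y (B(Y, c) = -7 + ((Y + c) + Y) = -7 + (c + 2*Y) = -7 + c + 2*Y)
z(P) = 10*P (z(P) = -5*(0 - 2*P) = -(-10)*P = 10*P)
V(r) = -7 + 12*r + (-3 + r)*(6 + r) (V(r) = 10*r + (-7 + (-3 + r)*(r + 6) + 2*r) = 10*r + (-7 + (-3 + r)*(6 + r) + 2*r) = 10*r + (-7 + 2*r + (-3 + r)*(6 + r)) = -7 + 12*r + (-3 + r)*(6 + r))
73*V(I(-5)) = 73*(-25 + 2² + 15*2) = 73*(-25 + 4 + 30) = 73*9 = 657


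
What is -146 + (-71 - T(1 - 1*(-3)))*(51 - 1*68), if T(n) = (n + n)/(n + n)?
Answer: 1078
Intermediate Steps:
T(n) = 1 (T(n) = (2*n)/((2*n)) = (2*n)*(1/(2*n)) = 1)
-146 + (-71 - T(1 - 1*(-3)))*(51 - 1*68) = -146 + (-71 - 1*1)*(51 - 1*68) = -146 + (-71 - 1)*(51 - 68) = -146 - 72*(-17) = -146 + 1224 = 1078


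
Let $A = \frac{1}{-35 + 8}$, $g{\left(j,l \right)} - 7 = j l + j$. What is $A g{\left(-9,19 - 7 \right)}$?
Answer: $\frac{110}{27} \approx 4.0741$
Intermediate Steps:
$g{\left(j,l \right)} = 7 + j + j l$ ($g{\left(j,l \right)} = 7 + \left(j l + j\right) = 7 + \left(j + j l\right) = 7 + j + j l$)
$A = - \frac{1}{27}$ ($A = \frac{1}{-27} = - \frac{1}{27} \approx -0.037037$)
$A g{\left(-9,19 - 7 \right)} = - \frac{7 - 9 - 9 \left(19 - 7\right)}{27} = - \frac{7 - 9 - 108}{27} = \left(- \frac{1}{27}\right) \left(-110\right) = \frac{110}{27}$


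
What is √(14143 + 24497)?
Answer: 4*√2415 ≈ 196.57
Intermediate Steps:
√(14143 + 24497) = √38640 = 4*√2415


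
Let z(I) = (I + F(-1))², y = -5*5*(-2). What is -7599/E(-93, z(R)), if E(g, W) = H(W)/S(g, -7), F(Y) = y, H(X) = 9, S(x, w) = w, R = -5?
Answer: 17731/3 ≈ 5910.3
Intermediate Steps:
y = 50 (y = -25*(-2) = 50)
F(Y) = 50
z(I) = (50 + I)² (z(I) = (I + 50)² = (50 + I)²)
E(g, W) = -9/7 (E(g, W) = 9/(-7) = 9*(-⅐) = -9/7)
-7599/E(-93, z(R)) = -7599/(-9/7) = -7599*(-7/9) = 17731/3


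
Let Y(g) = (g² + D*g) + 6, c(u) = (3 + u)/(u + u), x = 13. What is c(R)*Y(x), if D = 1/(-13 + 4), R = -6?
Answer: 781/18 ≈ 43.389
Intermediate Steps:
D = -⅑ (D = 1/(-9) = -⅑ ≈ -0.11111)
c(u) = (3 + u)/(2*u) (c(u) = (3 + u)/((2*u)) = (3 + u)*(1/(2*u)) = (3 + u)/(2*u))
Y(g) = 6 + g² - g/9 (Y(g) = (g² - g/9) + 6 = 6 + g² - g/9)
c(R)*Y(x) = ((½)*(3 - 6)/(-6))*(6 + 13² - ⅑*13) = ((½)*(-⅙)*(-3))*(6 + 169 - 13/9) = (¼)*(1562/9) = 781/18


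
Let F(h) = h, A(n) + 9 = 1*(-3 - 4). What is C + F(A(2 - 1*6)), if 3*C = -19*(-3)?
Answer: 3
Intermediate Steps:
A(n) = -16 (A(n) = -9 + 1*(-3 - 4) = -9 + 1*(-7) = -9 - 7 = -16)
C = 19 (C = (-19*(-3))/3 = (⅓)*57 = 19)
C + F(A(2 - 1*6)) = 19 - 16 = 3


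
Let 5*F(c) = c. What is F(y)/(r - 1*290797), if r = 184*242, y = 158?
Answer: -158/1231345 ≈ -0.00012832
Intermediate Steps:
r = 44528
F(c) = c/5
F(y)/(r - 1*290797) = ((⅕)*158)/(44528 - 1*290797) = 158/(5*(44528 - 290797)) = (158/5)/(-246269) = (158/5)*(-1/246269) = -158/1231345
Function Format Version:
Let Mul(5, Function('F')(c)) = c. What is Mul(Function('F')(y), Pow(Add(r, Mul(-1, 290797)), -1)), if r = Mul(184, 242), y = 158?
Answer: Rational(-158, 1231345) ≈ -0.00012832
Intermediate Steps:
r = 44528
Function('F')(c) = Mul(Rational(1, 5), c)
Mul(Function('F')(y), Pow(Add(r, Mul(-1, 290797)), -1)) = Mul(Mul(Rational(1, 5), 158), Pow(Add(44528, Mul(-1, 290797)), -1)) = Mul(Rational(158, 5), Pow(Add(44528, -290797), -1)) = Mul(Rational(158, 5), Pow(-246269, -1)) = Mul(Rational(158, 5), Rational(-1, 246269)) = Rational(-158, 1231345)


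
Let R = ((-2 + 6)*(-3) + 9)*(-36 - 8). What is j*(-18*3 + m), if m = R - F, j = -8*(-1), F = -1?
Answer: 632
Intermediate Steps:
R = 132 (R = (4*(-3) + 9)*(-44) = (-12 + 9)*(-44) = -3*(-44) = 132)
j = 8
m = 133 (m = 132 - 1*(-1) = 132 + 1 = 133)
j*(-18*3 + m) = 8*(-18*3 + 133) = 8*(-54 + 133) = 8*79 = 632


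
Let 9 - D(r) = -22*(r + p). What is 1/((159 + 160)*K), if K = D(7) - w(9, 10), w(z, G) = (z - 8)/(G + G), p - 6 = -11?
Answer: 20/337821 ≈ 5.9203e-5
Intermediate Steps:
p = -5 (p = 6 - 11 = -5)
w(z, G) = (-8 + z)/(2*G) (w(z, G) = (-8 + z)/((2*G)) = (-8 + z)*(1/(2*G)) = (-8 + z)/(2*G))
D(r) = -101 + 22*r (D(r) = 9 - (-22)*(r - 5) = 9 - (-22)*(-5 + r) = 9 - (110 - 22*r) = 9 + (-110 + 22*r) = -101 + 22*r)
K = 1059/20 (K = (-101 + 22*7) - (-8 + 9)/(2*10) = (-101 + 154) - 1/(2*10) = 53 - 1*1/20 = 53 - 1/20 = 1059/20 ≈ 52.950)
1/((159 + 160)*K) = 1/((159 + 160)*(1059/20)) = (20/1059)/319 = (1/319)*(20/1059) = 20/337821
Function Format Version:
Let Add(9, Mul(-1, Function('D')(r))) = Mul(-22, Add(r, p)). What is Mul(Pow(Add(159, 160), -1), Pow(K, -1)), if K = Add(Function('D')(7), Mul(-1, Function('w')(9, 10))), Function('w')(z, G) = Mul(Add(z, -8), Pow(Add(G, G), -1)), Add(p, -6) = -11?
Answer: Rational(20, 337821) ≈ 5.9203e-5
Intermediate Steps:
p = -5 (p = Add(6, -11) = -5)
Function('w')(z, G) = Mul(Rational(1, 2), Pow(G, -1), Add(-8, z)) (Function('w')(z, G) = Mul(Add(-8, z), Pow(Mul(2, G), -1)) = Mul(Add(-8, z), Mul(Rational(1, 2), Pow(G, -1))) = Mul(Rational(1, 2), Pow(G, -1), Add(-8, z)))
Function('D')(r) = Add(-101, Mul(22, r)) (Function('D')(r) = Add(9, Mul(-1, Mul(-22, Add(r, -5)))) = Add(9, Mul(-1, Mul(-22, Add(-5, r)))) = Add(9, Mul(-1, Add(110, Mul(-22, r)))) = Add(9, Add(-110, Mul(22, r))) = Add(-101, Mul(22, r)))
K = Rational(1059, 20) (K = Add(Add(-101, Mul(22, 7)), Mul(-1, Mul(Rational(1, 2), Pow(10, -1), Add(-8, 9)))) = Add(Add(-101, 154), Mul(-1, Mul(Rational(1, 2), Rational(1, 10), 1))) = Add(53, Mul(-1, Rational(1, 20))) = Add(53, Rational(-1, 20)) = Rational(1059, 20) ≈ 52.950)
Mul(Pow(Add(159, 160), -1), Pow(K, -1)) = Mul(Pow(Add(159, 160), -1), Pow(Rational(1059, 20), -1)) = Mul(Pow(319, -1), Rational(20, 1059)) = Mul(Rational(1, 319), Rational(20, 1059)) = Rational(20, 337821)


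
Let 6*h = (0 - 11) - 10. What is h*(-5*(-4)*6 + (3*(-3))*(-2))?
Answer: -483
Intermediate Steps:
h = -7/2 (h = ((0 - 11) - 10)/6 = (-11 - 10)/6 = (⅙)*(-21) = -7/2 ≈ -3.5000)
h*(-5*(-4)*6 + (3*(-3))*(-2)) = -7*(-5*(-4)*6 + (3*(-3))*(-2))/2 = -7*(20*6 - 9*(-2))/2 = -7*(120 + 18)/2 = -7/2*138 = -483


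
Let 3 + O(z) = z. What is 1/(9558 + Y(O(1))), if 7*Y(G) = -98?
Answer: 1/9544 ≈ 0.00010478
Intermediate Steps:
O(z) = -3 + z
Y(G) = -14 (Y(G) = (1/7)*(-98) = -14)
1/(9558 + Y(O(1))) = 1/(9558 - 14) = 1/9544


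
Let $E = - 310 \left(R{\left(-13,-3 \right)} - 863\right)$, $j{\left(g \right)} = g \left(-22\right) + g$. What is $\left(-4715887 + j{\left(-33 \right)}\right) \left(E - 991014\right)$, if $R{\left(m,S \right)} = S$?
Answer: $3406982285476$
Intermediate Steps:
$j{\left(g \right)} = - 21 g$ ($j{\left(g \right)} = - 22 g + g = - 21 g$)
$E = 268460$ ($E = - 310 \left(-3 - 863\right) = \left(-310\right) \left(-866\right) = 268460$)
$\left(-4715887 + j{\left(-33 \right)}\right) \left(E - 991014\right) = \left(-4715887 - -693\right) \left(268460 - 991014\right) = \left(-4715887 + 693\right) \left(-722554\right) = \left(-4715194\right) \left(-722554\right) = 3406982285476$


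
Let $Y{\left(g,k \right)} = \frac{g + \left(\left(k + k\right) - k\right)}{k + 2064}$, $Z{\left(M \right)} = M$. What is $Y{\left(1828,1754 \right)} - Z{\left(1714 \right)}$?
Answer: $- \frac{3270235}{1909} \approx -1713.1$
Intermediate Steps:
$Y{\left(g,k \right)} = \frac{g + k}{2064 + k}$ ($Y{\left(g,k \right)} = \frac{g + \left(2 k - k\right)}{2064 + k} = \frac{g + k}{2064 + k}$)
$Y{\left(1828,1754 \right)} - Z{\left(1714 \right)} = \frac{1828 + 1754}{2064 + 1754} - 1714 = \frac{1}{3818} \cdot 3582 - 1714 = \frac{1791}{1909} - 1714 = - \frac{3270235}{1909}$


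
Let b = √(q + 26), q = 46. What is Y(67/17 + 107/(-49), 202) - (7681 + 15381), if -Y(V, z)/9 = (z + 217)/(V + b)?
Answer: -15252086561/664121 - 872218473*√2/2656484 ≈ -23430.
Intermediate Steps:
b = 6*√2 (b = √(46 + 26) = √72 = 6*√2 ≈ 8.4853)
Y(V, z) = -9*(217 + z)/(V + 6*√2) (Y(V, z) = -9*(z + 217)/(V + 6*√2) = -9*(217 + z)/(V + 6*√2))
Y(67/17 + 107/(-49), 202) - (7681 + 15381) = 9*(-217 - 1*202)/((67/17 + 107/(-49)) + 6*√2) - (7681 + 15381) = 9*(-217 - 202)/((67*(1/17) + 107*(-1/49)) + 6*√2) - 1*23062 = 9*(-419)/((67/17 - 107/49) + 6*√2) - 23062 = 9*(-419)/(1464/833 + 6*√2) - 23062 = -3771/(1464/833 + 6*√2) - 23062 = -23062 - 3771/(1464/833 + 6*√2)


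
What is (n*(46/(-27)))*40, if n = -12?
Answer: 7360/9 ≈ 817.78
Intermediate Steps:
(n*(46/(-27)))*40 = -552/(-27)*40 = -552*(-1)/27*40 = -12*(-46/27)*40 = (184/9)*40 = 7360/9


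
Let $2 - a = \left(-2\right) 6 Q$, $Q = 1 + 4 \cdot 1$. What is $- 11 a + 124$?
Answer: $-558$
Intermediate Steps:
$Q = 5$ ($Q = 1 + 4 = 5$)
$a = 62$ ($a = 2 - \left(-2\right) 6 \cdot 5 = 2 - \left(-12\right) 5 = 2 - -60 = 2 + 60 = 62$)
$- 11 a + 124 = \left(-11\right) 62 + 124 = -682 + 124 = -558$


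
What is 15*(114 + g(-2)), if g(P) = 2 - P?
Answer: 1770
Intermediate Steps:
15*(114 + g(-2)) = 15*(114 + (2 - 1*(-2))) = 15*(114 + (2 + 2)) = 15*(114 + 4) = 15*118 = 1770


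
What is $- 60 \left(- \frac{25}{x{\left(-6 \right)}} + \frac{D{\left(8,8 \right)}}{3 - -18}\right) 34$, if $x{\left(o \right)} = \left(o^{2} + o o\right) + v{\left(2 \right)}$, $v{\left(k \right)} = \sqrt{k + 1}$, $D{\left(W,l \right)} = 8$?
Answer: $- \frac{826880}{12089} - \frac{17000 \sqrt{3}}{1727} \approx -85.449$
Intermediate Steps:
$v{\left(k \right)} = \sqrt{1 + k}$
$x{\left(o \right)} = \sqrt{3} + 2 o^{2}$ ($x{\left(o \right)} = \left(o^{2} + o o\right) + \sqrt{1 + 2} = \left(o^{2} + o^{2}\right) + \sqrt{3} = 2 o^{2} + \sqrt{3} = \sqrt{3} + 2 o^{2}$)
$- 60 \left(- \frac{25}{x{\left(-6 \right)}} + \frac{D{\left(8,8 \right)}}{3 - -18}\right) 34 = - 60 \left(- \frac{25}{\sqrt{3} + 2 \left(-6\right)^{2}} + \frac{8}{3 - -18}\right) 34 = - 60 \left(- \frac{25}{\sqrt{3} + 2 \cdot 36} + \frac{8}{3 + 18}\right) 34 = - 60 \left(- \frac{25}{\sqrt{3} + 72} + \frac{8}{21}\right) 34 = - 60 \left(- \frac{25}{72 + \sqrt{3}} + 8 \cdot \frac{1}{21}\right) 34 = - 60 \left(- \frac{25}{72 + \sqrt{3}} + \frac{8}{21}\right) 34 = - 60 \left(\frac{8}{21} - \frac{25}{72 + \sqrt{3}}\right) 34 = \left(- \frac{160}{7} + \frac{1500}{72 + \sqrt{3}}\right) 34 = - \frac{5440}{7} + \frac{51000}{72 + \sqrt{3}}$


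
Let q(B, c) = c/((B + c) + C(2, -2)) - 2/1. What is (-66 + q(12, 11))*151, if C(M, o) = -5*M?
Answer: -131823/13 ≈ -10140.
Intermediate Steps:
q(B, c) = -2 + c/(-10 + B + c) (q(B, c) = c/((B + c) - 5*2) - 2/1 = c/((B + c) - 10) - 2*1 = c/(-10 + B + c) - 2 = -2 + c/(-10 + B + c))
(-66 + q(12, 11))*151 = (-66 + (20 - 1*11 - 2*12)/(-10 + 12 + 11))*151 = (-66 + (20 - 11 - 24)/13)*151 = (-66 + (1/13)*(-15))*151 = (-66 - 15/13)*151 = -873/13*151 = -131823/13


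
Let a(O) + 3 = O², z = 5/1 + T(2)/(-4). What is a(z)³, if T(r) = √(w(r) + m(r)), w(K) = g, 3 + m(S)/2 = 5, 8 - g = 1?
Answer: 66998547/4096 - 2064535*√11/512 ≈ 2983.5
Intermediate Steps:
g = 7 (g = 8 - 1*1 = 8 - 1 = 7)
m(S) = 4 (m(S) = -6 + 2*5 = -6 + 10 = 4)
w(K) = 7
T(r) = √11 (T(r) = √(7 + 4) = √11)
z = 5 - √11/4 (z = 5/1 + √11/(-4) = 5*1 + √11*(-¼) = 5 - √11/4 ≈ 4.1708)
a(O) = -3 + O²
a(z)³ = (-3 + (5 - √11/4)²)³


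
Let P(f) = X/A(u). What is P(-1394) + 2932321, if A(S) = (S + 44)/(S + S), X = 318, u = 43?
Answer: 85046425/29 ≈ 2.9326e+6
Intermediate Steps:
A(S) = (44 + S)/(2*S) (A(S) = (44 + S)/((2*S)) = (44 + S)*(1/(2*S)) = (44 + S)/(2*S))
P(f) = 9116/29 (P(f) = 318/(((½)*(44 + 43)/43)) = 318/(((½)*(1/43)*87)) = 318/(87/86) = 318*(86/87) = 9116/29)
P(-1394) + 2932321 = 9116/29 + 2932321 = 85046425/29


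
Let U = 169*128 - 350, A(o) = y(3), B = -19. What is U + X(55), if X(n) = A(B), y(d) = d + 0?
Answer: 21285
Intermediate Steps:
y(d) = d
A(o) = 3
X(n) = 3
U = 21282 (U = 21632 - 350 = 21282)
U + X(55) = 21282 + 3 = 21285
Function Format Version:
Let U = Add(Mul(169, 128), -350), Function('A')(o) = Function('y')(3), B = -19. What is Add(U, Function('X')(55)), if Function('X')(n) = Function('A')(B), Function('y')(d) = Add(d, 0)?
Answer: 21285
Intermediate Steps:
Function('y')(d) = d
Function('A')(o) = 3
Function('X')(n) = 3
U = 21282 (U = Add(21632, -350) = 21282)
Add(U, Function('X')(55)) = Add(21282, 3) = 21285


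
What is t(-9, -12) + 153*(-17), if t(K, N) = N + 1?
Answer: -2612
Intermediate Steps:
t(K, N) = 1 + N
t(-9, -12) + 153*(-17) = (1 - 12) + 153*(-17) = -11 - 2601 = -2612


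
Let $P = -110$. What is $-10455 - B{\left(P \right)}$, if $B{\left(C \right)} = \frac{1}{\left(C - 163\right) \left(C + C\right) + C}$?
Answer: $- \frac{626777251}{59950} \approx -10455.0$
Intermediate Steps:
$B{\left(C \right)} = \frac{1}{C + 2 C \left(-163 + C\right)}$ ($B{\left(C \right)} = \frac{1}{\left(-163 + C\right) 2 C + C} = \frac{1}{2 C \left(-163 + C\right) + C} = \frac{1}{C + 2 C \left(-163 + C\right)}$)
$-10455 - B{\left(P \right)} = -10455 - \frac{1}{\left(-110\right) \left(-325 + 2 \left(-110\right)\right)} = -10455 - - \frac{1}{110 \left(-325 - 220\right)} = -10455 - - \frac{1}{110 \left(-545\right)} = -10455 - \left(- \frac{1}{110}\right) \left(- \frac{1}{545}\right) = -10455 - \frac{1}{59950} = - \frac{626777251}{59950}$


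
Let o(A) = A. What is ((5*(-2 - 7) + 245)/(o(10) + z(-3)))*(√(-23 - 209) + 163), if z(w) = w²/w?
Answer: 32600/7 + 400*I*√58/7 ≈ 4657.1 + 435.19*I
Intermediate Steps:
z(w) = w
((5*(-2 - 7) + 245)/(o(10) + z(-3)))*(√(-23 - 209) + 163) = ((5*(-2 - 7) + 245)/(10 - 3))*(√(-23 - 209) + 163) = ((5*(-9) + 245)/7)*(√(-232) + 163) = ((-45 + 245)*(⅐))*(2*I*√58 + 163) = (200*(⅐))*(163 + 2*I*√58) = 200*(163 + 2*I*√58)/7 = 32600/7 + 400*I*√58/7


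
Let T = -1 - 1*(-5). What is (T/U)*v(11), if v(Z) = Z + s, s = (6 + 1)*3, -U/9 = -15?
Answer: 128/135 ≈ 0.94815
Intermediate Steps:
U = 135 (U = -9*(-15) = 135)
s = 21 (s = 7*3 = 21)
T = 4 (T = -1 + 5 = 4)
v(Z) = 21 + Z (v(Z) = Z + 21 = 21 + Z)
(T/U)*v(11) = (4/135)*(21 + 11) = (4*(1/135))*32 = (4/135)*32 = 128/135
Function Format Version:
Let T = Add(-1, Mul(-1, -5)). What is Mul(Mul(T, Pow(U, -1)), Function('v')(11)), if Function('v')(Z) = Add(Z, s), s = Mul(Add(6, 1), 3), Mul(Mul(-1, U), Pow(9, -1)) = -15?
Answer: Rational(128, 135) ≈ 0.94815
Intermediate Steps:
U = 135 (U = Mul(-9, -15) = 135)
s = 21 (s = Mul(7, 3) = 21)
T = 4 (T = Add(-1, 5) = 4)
Function('v')(Z) = Add(21, Z) (Function('v')(Z) = Add(Z, 21) = Add(21, Z))
Mul(Mul(T, Pow(U, -1)), Function('v')(11)) = Mul(Mul(4, Pow(135, -1)), Add(21, 11)) = Mul(Mul(4, Rational(1, 135)), 32) = Mul(Rational(4, 135), 32) = Rational(128, 135)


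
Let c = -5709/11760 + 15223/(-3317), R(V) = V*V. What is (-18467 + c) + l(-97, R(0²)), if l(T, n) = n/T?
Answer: -240185739291/13002640 ≈ -18472.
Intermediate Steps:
R(V) = V²
c = -65986411/13002640 (c = -5709*1/11760 + 15223*(-1/3317) = -1903/3920 - 15223/3317 = -65986411/13002640 ≈ -5.0748)
(-18467 + c) + l(-97, R(0²)) = (-18467 - 65986411/13002640) + (0²)²/(-97) = -240185739291/13002640 + 0²*(-1/97) = -240185739291/13002640 + 0*(-1/97) = -240185739291/13002640 + 0 = -240185739291/13002640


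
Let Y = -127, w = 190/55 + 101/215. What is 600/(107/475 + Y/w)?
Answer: -440847500/23612593 ≈ -18.670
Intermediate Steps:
w = 9281/2365 (w = 190*(1/55) + 101*(1/215) = 38/11 + 101/215 = 9281/2365 ≈ 3.9243)
600/(107/475 + Y/w) = 600/(107/475 - 127/9281/2365) = 600/(107*(1/475) - 127*2365/9281) = 600/(107/475 - 300355/9281) = 600/(-141675558/4408475) = 600*(-4408475/141675558) = -440847500/23612593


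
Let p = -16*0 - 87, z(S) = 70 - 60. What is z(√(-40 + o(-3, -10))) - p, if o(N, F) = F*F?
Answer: 97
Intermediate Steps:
o(N, F) = F²
z(S) = 10
p = -87 (p = 0 - 87 = -87)
z(√(-40 + o(-3, -10))) - p = 10 - 1*(-87) = 10 + 87 = 97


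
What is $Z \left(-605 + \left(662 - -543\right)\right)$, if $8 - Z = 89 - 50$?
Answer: $-18600$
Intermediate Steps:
$Z = -31$ ($Z = 8 - \left(89 - 50\right) = 8 - 39 = -31$)
$Z \left(-605 + \left(662 - -543\right)\right) = - 31 \left(-605 + \left(662 - -543\right)\right) = - 31 \left(-605 + \left(662 + 543\right)\right) = - 31 \left(-605 + 1205\right) = \left(-31\right) 600 = -18600$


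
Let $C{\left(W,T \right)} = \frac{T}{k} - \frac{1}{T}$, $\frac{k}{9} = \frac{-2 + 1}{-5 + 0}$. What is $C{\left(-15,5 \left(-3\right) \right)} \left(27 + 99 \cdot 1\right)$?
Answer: $- \frac{5208}{5} \approx -1041.6$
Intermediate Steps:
$k = \frac{9}{5}$ ($k = 9 \frac{-2 + 1}{-5 + 0} = 9 \left(- \frac{1}{-5}\right) = 9 \left(\left(-1\right) \left(- \frac{1}{5}\right)\right) = 9 \cdot \frac{1}{5} = \frac{9}{5} \approx 1.8$)
$C{\left(W,T \right)} = - \frac{1}{T} + \frac{5 T}{9}$ ($C{\left(W,T \right)} = \frac{T}{\frac{9}{5}} - \frac{1}{T} = T \frac{5}{9} - \frac{1}{T} = \frac{5 T}{9} - \frac{1}{T} = - \frac{1}{T} + \frac{5 T}{9}$)
$C{\left(-15,5 \left(-3\right) \right)} \left(27 + 99 \cdot 1\right) = \left(- \frac{1}{5 \left(-3\right)} + \frac{5 \cdot 5 \left(-3\right)}{9}\right) \left(27 + 99 \cdot 1\right) = \left(- \frac{1}{-15} + \frac{5}{9} \left(-15\right)\right) \left(27 + 99\right) = \left(\left(-1\right) \left(- \frac{1}{15}\right) - \frac{25}{3}\right) 126 = \left(\frac{1}{15} - \frac{25}{3}\right) 126 = \left(- \frac{124}{15}\right) 126 = - \frac{5208}{5}$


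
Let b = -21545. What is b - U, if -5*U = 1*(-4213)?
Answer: -111938/5 ≈ -22388.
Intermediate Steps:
U = 4213/5 (U = -(-4213)/5 = -⅕*(-4213) = 4213/5 ≈ 842.60)
b - U = -21545 - 1*4213/5 = -21545 - 4213/5 = -111938/5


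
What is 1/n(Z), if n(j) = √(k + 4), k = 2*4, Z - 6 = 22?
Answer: √3/6 ≈ 0.28868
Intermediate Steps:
Z = 28 (Z = 6 + 22 = 28)
k = 8
n(j) = 2*√3 (n(j) = √(8 + 4) = √12 = 2*√3)
1/n(Z) = 1/(2*√3) = √3/6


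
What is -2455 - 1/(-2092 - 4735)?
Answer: -16760284/6827 ≈ -2455.0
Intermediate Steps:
-2455 - 1/(-2092 - 4735) = -2455 - 1/(-6827) = -2455 - 1*(-1/6827) = -2455 + 1/6827 = -16760284/6827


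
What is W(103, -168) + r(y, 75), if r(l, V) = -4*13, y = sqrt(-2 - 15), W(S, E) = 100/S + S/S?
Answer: -5153/103 ≈ -50.029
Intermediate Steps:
W(S, E) = 1 + 100/S (W(S, E) = 100/S + 1 = 1 + 100/S)
y = I*sqrt(17) (y = sqrt(-17) = I*sqrt(17) ≈ 4.1231*I)
r(l, V) = -52
W(103, -168) + r(y, 75) = (100 + 103)/103 - 52 = (1/103)*203 - 52 = 203/103 - 52 = -5153/103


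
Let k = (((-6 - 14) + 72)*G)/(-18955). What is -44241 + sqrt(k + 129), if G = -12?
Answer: -44241 + sqrt(46360499145)/18955 ≈ -44230.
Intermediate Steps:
k = 624/18955 (k = (((-6 - 14) + 72)*(-12))/(-18955) = ((-20 + 72)*(-12))*(-1/18955) = (52*(-12))*(-1/18955) = -624*(-1/18955) = 624/18955 ≈ 0.032920)
-44241 + sqrt(k + 129) = -44241 + sqrt(624/18955 + 129) = -44241 + sqrt(2445819/18955) = -44241 + sqrt(46360499145)/18955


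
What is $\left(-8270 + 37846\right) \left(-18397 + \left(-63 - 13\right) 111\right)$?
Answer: $-793612808$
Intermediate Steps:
$\left(-8270 + 37846\right) \left(-18397 + \left(-63 - 13\right) 111\right) = 29576 \left(-18397 - 8436\right) = 29576 \left(-26833\right) = -793612808$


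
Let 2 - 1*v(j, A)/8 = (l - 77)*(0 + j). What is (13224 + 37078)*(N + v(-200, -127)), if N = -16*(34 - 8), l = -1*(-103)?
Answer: 2072442400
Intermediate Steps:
l = 103
N = -416 (N = -16*26 = -416)
v(j, A) = 16 - 208*j (v(j, A) = 16 - 8*(103 - 77)*(0 + j) = 16 - 208*j)
(13224 + 37078)*(N + v(-200, -127)) = (13224 + 37078)*(-416 + (16 - 208*(-200))) = 50302*(-416 + (16 + 41600)) = 50302*(-416 + 41616) = 50302*41200 = 2072442400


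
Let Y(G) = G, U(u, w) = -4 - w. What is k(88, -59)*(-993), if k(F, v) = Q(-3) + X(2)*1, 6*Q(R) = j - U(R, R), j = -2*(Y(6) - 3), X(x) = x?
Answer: -2317/2 ≈ -1158.5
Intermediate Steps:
j = -6 (j = -2*(6 - 3) = -2*3 = -6)
Q(R) = -1/3 + R/6 (Q(R) = (-6 - (-4 - R))/6 = (-6 + (4 + R))/6 = (-2 + R)/6 = -1/3 + R/6)
k(F, v) = 7/6 (k(F, v) = (-1/3 + (1/6)*(-3)) + 2*1 = (-1/3 - 1/2) + 2 = -5/6 + 2 = 7/6)
k(88, -59)*(-993) = (7/6)*(-993) = -2317/2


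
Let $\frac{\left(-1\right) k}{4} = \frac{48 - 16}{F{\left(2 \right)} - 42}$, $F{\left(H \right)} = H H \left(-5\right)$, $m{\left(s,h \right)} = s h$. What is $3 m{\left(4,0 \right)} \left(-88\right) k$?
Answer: $0$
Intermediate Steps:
$m{\left(s,h \right)} = h s$
$F{\left(H \right)} = - 5 H^{2}$ ($F{\left(H \right)} = H^{2} \left(-5\right) = - 5 H^{2}$)
$k = \frac{64}{31}$ ($k = - 4 \frac{48 - 16}{- 5 \cdot 2^{2} - 42} = - 4 \frac{32}{\left(-5\right) 4 - 42} = - 4 \frac{32}{-20 - 42} = - 4 \frac{32}{-62} = - 4 \cdot 32 \left(- \frac{1}{62}\right) = \left(-4\right) \left(- \frac{16}{31}\right) = \frac{64}{31} \approx 2.0645$)
$3 m{\left(4,0 \right)} \left(-88\right) k = 3 \cdot 0 \cdot 4 \left(-88\right) \frac{64}{31} = 3 \cdot 0 \left(-88\right) \frac{64}{31} = 0 \left(-88\right) \frac{64}{31} = 0 \cdot \frac{64}{31} = 0$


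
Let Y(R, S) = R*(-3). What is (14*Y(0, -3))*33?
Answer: 0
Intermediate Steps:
Y(R, S) = -3*R
(14*Y(0, -3))*33 = (14*(-3*0))*33 = (14*0)*33 = 0*33 = 0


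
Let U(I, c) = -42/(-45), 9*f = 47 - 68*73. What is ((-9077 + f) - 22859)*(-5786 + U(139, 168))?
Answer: 8456060872/45 ≈ 1.8791e+8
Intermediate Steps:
f = -1639/3 (f = (47 - 68*73)/9 = (47 - 4964)/9 = (⅑)*(-4917) = -1639/3 ≈ -546.33)
U(I, c) = 14/15 (U(I, c) = -42*(-1/45) = 14/15)
((-9077 + f) - 22859)*(-5786 + U(139, 168)) = ((-9077 - 1639/3) - 22859)*(-5786 + 14/15) = (-28870/3 - 22859)*(-86776/15) = -97447/3*(-86776/15) = 8456060872/45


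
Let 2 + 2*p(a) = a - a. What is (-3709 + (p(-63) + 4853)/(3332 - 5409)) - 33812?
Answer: -77935969/2077 ≈ -37523.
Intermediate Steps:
p(a) = -1 (p(a) = -1 + (a - a)/2 = -1 + (1/2)*0 = -1 + 0 = -1)
(-3709 + (p(-63) + 4853)/(3332 - 5409)) - 33812 = (-3709 + (-1 + 4853)/(3332 - 5409)) - 33812 = (-3709 + 4852/(-2077)) - 33812 = (-3709 + 4852*(-1/2077)) - 33812 = (-3709 - 4852/2077) - 33812 = -7708445/2077 - 33812 = -77935969/2077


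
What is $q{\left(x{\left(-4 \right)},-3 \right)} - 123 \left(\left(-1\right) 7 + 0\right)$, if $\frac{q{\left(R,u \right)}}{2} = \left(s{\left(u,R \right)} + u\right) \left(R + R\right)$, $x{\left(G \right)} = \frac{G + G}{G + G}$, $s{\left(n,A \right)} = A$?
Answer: $853$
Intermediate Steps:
$x{\left(G \right)} = 1$ ($x{\left(G \right)} = \frac{2 G}{2 G} = 2 G \frac{1}{2 G} = 1$)
$q{\left(R,u \right)} = 4 R \left(R + u\right)$ ($q{\left(R,u \right)} = 2 \left(R + u\right) \left(R + R\right) = 2 \left(R + u\right) 2 R = 2 \cdot 2 R \left(R + u\right) = 4 R \left(R + u\right)$)
$q{\left(x{\left(-4 \right)},-3 \right)} - 123 \left(\left(-1\right) 7 + 0\right) = 4 \cdot 1 \left(1 - 3\right) - 123 \left(\left(-1\right) 7 + 0\right) = 4 \cdot 1 \left(-2\right) - 123 \left(-7 + 0\right) = -8 - -861 = -8 + 861 = 853$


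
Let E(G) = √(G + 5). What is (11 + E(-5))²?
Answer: 121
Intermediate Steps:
E(G) = √(5 + G)
(11 + E(-5))² = (11 + √(5 - 5))² = (11 + √0)² = (11 + 0)² = 11² = 121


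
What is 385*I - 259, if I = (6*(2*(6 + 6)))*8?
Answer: 443261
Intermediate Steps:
I = 1152 (I = (6*(2*12))*8 = (6*24)*8 = 144*8 = 1152)
385*I - 259 = 385*1152 - 259 = 443520 - 259 = 443261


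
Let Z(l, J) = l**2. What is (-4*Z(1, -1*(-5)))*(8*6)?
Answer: -192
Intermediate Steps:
(-4*Z(1, -1*(-5)))*(8*6) = (-4*1**2)*(8*6) = -4*1*48 = -4*48 = -192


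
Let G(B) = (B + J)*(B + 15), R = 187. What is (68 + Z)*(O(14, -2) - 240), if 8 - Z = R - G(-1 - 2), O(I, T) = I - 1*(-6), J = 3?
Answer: 24420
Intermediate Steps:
O(I, T) = 6 + I (O(I, T) = I + 6 = 6 + I)
G(B) = (3 + B)*(15 + B) (G(B) = (B + 3)*(B + 15) = (3 + B)*(15 + B))
Z = -179 (Z = 8 - (187 - (45 + (-1 - 2)² + 18*(-1 - 2))) = 8 - (187 - (45 + (-3)² + 18*(-3))) = 8 - (187 - (45 + 9 - 54)) = 8 - (187 - 1*0) = 8 - (187 + 0) = 8 - 1*187 = 8 - 187 = -179)
(68 + Z)*(O(14, -2) - 240) = (68 - 179)*((6 + 14) - 240) = -111*(20 - 240) = -111*(-220) = 24420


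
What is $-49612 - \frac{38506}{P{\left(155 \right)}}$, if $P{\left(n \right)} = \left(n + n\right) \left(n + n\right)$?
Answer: $- \frac{2383875853}{48050} \approx -49612.0$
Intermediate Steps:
$P{\left(n \right)} = 4 n^{2}$ ($P{\left(n \right)} = 2 n 2 n = 4 n^{2}$)
$-49612 - \frac{38506}{P{\left(155 \right)}} = -49612 - \frac{38506}{4 \cdot 155^{2}} = -49612 - \frac{38506}{4 \cdot 24025} = -49612 - \frac{38506}{96100} = -49612 - 38506 \cdot \frac{1}{96100} = -49612 - \frac{19253}{48050} = - \frac{2383875853}{48050}$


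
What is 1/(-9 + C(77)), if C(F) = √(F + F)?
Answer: 9/73 + √154/73 ≈ 0.29328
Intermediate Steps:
C(F) = √2*√F (C(F) = √(2*F) = √2*√F)
1/(-9 + C(77)) = 1/(-9 + √2*√77) = 1/(-9 + √154)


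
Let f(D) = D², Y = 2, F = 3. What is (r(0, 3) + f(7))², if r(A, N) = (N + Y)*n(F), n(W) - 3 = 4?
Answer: 7056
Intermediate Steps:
n(W) = 7 (n(W) = 3 + 4 = 7)
r(A, N) = 14 + 7*N (r(A, N) = (N + 2)*7 = (2 + N)*7 = 14 + 7*N)
(r(0, 3) + f(7))² = ((14 + 7*3) + 7²)² = ((14 + 21) + 49)² = (35 + 49)² = 84² = 7056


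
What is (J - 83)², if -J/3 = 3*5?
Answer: 16384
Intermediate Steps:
J = -45 (J = -9*5 = -3*15 = -45)
(J - 83)² = (-45 - 83)² = (-128)² = 16384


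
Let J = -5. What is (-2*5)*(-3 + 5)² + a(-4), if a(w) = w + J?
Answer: -49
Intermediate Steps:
a(w) = -5 + w (a(w) = w - 5 = -5 + w)
(-2*5)*(-3 + 5)² + a(-4) = (-2*5)*(-3 + 5)² + (-5 - 4) = -10*2² - 9 = -10*4 - 9 = -40 - 9 = -49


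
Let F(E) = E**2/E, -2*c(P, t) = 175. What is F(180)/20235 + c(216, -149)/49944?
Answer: 962581/134748912 ≈ 0.0071435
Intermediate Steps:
c(P, t) = -175/2 (c(P, t) = -1/2*175 = -175/2)
F(E) = E
F(180)/20235 + c(216, -149)/49944 = 180/20235 - 175/2/49944 = 180*(1/20235) - 175/2*1/49944 = 12/1349 - 175/99888 = 962581/134748912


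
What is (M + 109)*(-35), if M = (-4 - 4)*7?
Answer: -1855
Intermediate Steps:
M = -56 (M = -8*7 = -56)
(M + 109)*(-35) = (-56 + 109)*(-35) = 53*(-35) = -1855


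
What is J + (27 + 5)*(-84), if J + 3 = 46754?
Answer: 44063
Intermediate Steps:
J = 46751 (J = -3 + 46754 = 46751)
J + (27 + 5)*(-84) = 46751 + (27 + 5)*(-84) = 46751 + 32*(-84) = 46751 - 2688 = 44063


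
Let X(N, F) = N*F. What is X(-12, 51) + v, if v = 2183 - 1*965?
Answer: 606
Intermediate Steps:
v = 1218 (v = 2183 - 965 = 1218)
X(N, F) = F*N
X(-12, 51) + v = 51*(-12) + 1218 = -612 + 1218 = 606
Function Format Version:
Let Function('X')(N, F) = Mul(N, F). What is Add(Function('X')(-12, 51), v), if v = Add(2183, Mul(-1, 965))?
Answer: 606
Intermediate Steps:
v = 1218 (v = Add(2183, -965) = 1218)
Function('X')(N, F) = Mul(F, N)
Add(Function('X')(-12, 51), v) = Add(Mul(51, -12), 1218) = Add(-612, 1218) = 606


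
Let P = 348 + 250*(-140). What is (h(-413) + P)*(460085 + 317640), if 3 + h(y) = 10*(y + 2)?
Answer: -30148509625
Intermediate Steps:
P = -34652 (P = 348 - 35000 = -34652)
h(y) = 17 + 10*y (h(y) = -3 + 10*(y + 2) = -3 + 10*(2 + y) = -3 + (20 + 10*y) = 17 + 10*y)
(h(-413) + P)*(460085 + 317640) = ((17 + 10*(-413)) - 34652)*(460085 + 317640) = ((17 - 4130) - 34652)*777725 = (-4113 - 34652)*777725 = -38765*777725 = -30148509625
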